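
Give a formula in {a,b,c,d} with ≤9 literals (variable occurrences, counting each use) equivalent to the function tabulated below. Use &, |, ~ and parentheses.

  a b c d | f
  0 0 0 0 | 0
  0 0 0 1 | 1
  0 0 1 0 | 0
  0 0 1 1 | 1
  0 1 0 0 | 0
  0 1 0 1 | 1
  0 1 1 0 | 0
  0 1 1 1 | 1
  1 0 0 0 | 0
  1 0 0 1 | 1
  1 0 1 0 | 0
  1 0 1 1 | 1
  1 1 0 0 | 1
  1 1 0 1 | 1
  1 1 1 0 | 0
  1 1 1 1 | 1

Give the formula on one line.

((~c & ((((~a & (b | ~c)) | (~d & c)) | b) & a)) | d)

  ~c = 1100110011001100
  ~a = 1111111100000000
  (b | ~c) = 1100111111001111
  (~a & (b | ~c)) = 1100111100000000
  ~d = 1010101010101010
  (~d & c) = 0010001000100010
  ((~a & (b | ~c)) | (~d & c)) = 1110111100100010
  (((~a & (b | ~c)) | (~d & c)) | b) = 1110111100101111
  ((((~a & (b | ~c)) | (~d & c)) | b) & a) = 0000000000101111
  (~c & ((((~a & (b | ~c)) | (~d & c)) | b) & a)) = 0000000000001100
  ((~c & ((((~a & (b | ~c)) | (~d & c)) | b) & a)) | d) = 0101010101011101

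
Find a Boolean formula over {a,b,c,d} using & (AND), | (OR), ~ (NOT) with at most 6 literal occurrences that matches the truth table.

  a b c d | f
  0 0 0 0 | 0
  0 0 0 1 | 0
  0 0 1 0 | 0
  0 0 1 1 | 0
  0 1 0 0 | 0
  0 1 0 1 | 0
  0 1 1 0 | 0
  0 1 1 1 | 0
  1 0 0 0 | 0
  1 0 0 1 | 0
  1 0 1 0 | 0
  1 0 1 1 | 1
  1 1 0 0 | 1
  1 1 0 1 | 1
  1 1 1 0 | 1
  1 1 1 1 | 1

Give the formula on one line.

  (c & a) = 0000000000110011
  ((c & a) & d) = 0000000000010001
  (b & a) = 0000000000001111
  (((c & a) & d) | (b & a)) = 0000000000011111

(((c & a) & d) | (b & a))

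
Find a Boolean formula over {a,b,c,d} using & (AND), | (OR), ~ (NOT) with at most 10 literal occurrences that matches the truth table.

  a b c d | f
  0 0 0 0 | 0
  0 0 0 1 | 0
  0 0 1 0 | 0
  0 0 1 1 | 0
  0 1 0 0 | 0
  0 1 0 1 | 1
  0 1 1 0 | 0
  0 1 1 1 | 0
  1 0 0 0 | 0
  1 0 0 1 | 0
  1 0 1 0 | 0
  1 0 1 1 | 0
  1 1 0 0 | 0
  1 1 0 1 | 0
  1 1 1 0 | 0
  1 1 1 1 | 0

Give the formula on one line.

((~c | a) & (((~a & d) | a) & (~a & (b | a))))

  ~c = 1100110011001100
  (~c | a) = 1100110011111111
  ~a = 1111111100000000
  (~a & d) = 0101010100000000
  ((~a & d) | a) = 0101010111111111
  (b | a) = 0000111111111111
  (~a & (b | a)) = 0000111100000000
  (((~a & d) | a) & (~a & (b | a))) = 0000010100000000
  ((~c | a) & (((~a & d) | a) & (~a & (b | a)))) = 0000010000000000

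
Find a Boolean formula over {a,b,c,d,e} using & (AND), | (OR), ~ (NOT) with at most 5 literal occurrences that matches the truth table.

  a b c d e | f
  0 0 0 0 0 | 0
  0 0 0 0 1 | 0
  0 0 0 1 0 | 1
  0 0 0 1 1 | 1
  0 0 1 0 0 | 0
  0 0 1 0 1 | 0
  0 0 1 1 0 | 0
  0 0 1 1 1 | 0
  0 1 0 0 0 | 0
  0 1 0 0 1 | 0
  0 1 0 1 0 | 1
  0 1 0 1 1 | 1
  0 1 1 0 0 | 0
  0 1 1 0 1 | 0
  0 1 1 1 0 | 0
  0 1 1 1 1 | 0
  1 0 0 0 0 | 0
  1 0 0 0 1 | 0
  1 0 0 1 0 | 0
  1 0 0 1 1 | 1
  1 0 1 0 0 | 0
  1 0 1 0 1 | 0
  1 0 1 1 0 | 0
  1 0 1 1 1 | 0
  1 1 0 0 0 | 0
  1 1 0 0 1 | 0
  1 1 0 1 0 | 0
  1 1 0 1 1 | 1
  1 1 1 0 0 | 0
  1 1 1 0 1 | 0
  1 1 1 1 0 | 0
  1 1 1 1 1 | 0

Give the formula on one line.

((d & ~c) & ((e & d) | ~a))

  ~c = 11110000111100001111000011110000
  (d & ~c) = 00110000001100000011000000110000
  (e & d) = 00010001000100010001000100010001
  ~a = 11111111111111110000000000000000
  ((e & d) | ~a) = 11111111111111110001000100010001
  ((d & ~c) & ((e & d) | ~a)) = 00110000001100000001000000010000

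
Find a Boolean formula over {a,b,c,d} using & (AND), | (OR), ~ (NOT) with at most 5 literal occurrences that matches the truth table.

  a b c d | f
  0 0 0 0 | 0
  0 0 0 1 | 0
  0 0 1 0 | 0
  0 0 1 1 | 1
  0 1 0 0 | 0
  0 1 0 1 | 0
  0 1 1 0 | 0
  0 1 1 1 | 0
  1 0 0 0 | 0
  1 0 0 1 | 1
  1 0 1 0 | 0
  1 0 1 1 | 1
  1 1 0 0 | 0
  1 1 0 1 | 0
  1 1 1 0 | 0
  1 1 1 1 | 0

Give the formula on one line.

((~b & (d | b)) & (a | c))

  ~b = 1111000011110000
  (d | b) = 0101111101011111
  (~b & (d | b)) = 0101000001010000
  (a | c) = 0011001111111111
  ((~b & (d | b)) & (a | c)) = 0001000001010000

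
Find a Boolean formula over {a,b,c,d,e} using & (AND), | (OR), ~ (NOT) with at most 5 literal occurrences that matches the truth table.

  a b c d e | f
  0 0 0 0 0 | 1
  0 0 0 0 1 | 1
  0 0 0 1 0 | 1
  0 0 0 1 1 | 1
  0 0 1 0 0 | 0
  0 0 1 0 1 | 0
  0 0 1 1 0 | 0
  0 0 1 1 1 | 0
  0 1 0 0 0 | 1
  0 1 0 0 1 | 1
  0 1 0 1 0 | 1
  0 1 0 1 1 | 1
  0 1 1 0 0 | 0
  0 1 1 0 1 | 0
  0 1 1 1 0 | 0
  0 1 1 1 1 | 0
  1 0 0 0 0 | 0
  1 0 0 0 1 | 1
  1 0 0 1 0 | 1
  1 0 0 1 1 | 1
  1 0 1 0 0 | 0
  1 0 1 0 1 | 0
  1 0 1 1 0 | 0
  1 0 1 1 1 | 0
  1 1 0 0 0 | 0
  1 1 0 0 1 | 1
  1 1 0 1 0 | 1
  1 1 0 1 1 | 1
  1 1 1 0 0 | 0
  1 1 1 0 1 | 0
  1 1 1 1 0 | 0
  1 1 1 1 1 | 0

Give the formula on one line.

(~c & (e | (d | ~a)))

  ~c = 11110000111100001111000011110000
  ~a = 11111111111111110000000000000000
  (d | ~a) = 11111111111111110011001100110011
  (e | (d | ~a)) = 11111111111111110111011101110111
  (~c & (e | (d | ~a))) = 11110000111100000111000001110000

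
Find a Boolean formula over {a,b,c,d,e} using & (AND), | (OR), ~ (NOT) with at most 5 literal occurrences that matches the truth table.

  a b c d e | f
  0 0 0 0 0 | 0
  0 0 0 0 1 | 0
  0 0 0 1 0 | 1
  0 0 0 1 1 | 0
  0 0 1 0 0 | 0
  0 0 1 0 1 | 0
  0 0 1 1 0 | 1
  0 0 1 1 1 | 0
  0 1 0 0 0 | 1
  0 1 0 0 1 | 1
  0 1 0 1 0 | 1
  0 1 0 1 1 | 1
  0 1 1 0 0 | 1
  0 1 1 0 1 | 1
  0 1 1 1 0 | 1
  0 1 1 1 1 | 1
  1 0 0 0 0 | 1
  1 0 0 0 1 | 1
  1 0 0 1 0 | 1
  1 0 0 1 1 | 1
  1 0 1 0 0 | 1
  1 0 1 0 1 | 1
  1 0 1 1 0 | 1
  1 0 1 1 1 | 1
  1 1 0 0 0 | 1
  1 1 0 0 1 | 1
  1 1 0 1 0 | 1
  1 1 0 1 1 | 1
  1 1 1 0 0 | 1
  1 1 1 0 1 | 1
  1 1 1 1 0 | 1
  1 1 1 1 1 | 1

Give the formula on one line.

(a | ((d & ~e) | (b & ~a)))

  ~e = 10101010101010101010101010101010
  (d & ~e) = 00100010001000100010001000100010
  ~a = 11111111111111110000000000000000
  (b & ~a) = 00000000111111110000000000000000
  ((d & ~e) | (b & ~a)) = 00100010111111110010001000100010
  (a | ((d & ~e) | (b & ~a))) = 00100010111111111111111111111111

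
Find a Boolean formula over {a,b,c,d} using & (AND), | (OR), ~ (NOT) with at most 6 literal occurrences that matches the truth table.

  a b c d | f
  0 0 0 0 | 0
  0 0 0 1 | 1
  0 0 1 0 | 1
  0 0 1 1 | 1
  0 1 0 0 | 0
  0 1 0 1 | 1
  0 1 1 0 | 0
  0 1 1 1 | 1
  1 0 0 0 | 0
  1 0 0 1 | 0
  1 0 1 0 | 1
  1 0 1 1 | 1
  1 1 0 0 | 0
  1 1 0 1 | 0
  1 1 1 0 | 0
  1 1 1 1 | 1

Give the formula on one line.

(((~d | ~a) | c) & ((c & ~b) | d))

  ~d = 1010101010101010
  ~a = 1111111100000000
  (~d | ~a) = 1111111110101010
  ((~d | ~a) | c) = 1111111110111011
  ~b = 1111000011110000
  (c & ~b) = 0011000000110000
  ((c & ~b) | d) = 0111010101110101
  (((~d | ~a) | c) & ((c & ~b) | d)) = 0111010100110001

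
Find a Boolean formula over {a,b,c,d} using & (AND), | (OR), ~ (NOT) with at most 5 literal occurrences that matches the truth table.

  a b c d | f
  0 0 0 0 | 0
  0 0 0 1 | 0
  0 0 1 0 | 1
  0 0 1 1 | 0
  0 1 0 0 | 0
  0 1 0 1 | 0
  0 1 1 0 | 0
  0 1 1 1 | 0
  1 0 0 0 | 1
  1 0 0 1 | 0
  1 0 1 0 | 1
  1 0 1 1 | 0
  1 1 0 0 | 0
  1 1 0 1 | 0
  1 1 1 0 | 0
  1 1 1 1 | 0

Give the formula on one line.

(((c | (a | b)) & ~b) & ~d)

  (a | b) = 0000111111111111
  (c | (a | b)) = 0011111111111111
  ~b = 1111000011110000
  ((c | (a | b)) & ~b) = 0011000011110000
  ~d = 1010101010101010
  (((c | (a | b)) & ~b) & ~d) = 0010000010100000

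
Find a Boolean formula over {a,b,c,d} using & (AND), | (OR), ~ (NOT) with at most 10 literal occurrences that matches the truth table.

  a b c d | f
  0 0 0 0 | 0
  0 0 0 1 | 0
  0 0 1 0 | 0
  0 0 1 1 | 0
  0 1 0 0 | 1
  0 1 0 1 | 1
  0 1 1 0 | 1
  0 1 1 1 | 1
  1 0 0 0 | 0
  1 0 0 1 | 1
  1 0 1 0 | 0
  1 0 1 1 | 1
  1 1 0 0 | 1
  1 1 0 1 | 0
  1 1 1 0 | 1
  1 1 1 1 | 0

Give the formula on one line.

((a | b) & (((b & ~d) | (d & ~b)) | ~a))

  (a | b) = 0000111111111111
  ~d = 1010101010101010
  (b & ~d) = 0000101000001010
  ~b = 1111000011110000
  (d & ~b) = 0101000001010000
  ((b & ~d) | (d & ~b)) = 0101101001011010
  ~a = 1111111100000000
  (((b & ~d) | (d & ~b)) | ~a) = 1111111101011010
  ((a | b) & (((b & ~d) | (d & ~b)) | ~a)) = 0000111101011010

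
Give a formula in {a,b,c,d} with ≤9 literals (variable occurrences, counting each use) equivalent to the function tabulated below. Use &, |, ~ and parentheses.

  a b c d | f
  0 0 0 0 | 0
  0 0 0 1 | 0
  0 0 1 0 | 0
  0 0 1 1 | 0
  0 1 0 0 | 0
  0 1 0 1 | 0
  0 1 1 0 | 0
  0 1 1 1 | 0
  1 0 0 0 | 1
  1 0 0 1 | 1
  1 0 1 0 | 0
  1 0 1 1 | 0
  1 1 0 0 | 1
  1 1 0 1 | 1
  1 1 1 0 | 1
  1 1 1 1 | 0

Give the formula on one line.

(a & ((~c | ~a) | ((~d & (a & c)) & ((b | d) & ~d))))

  ~c = 1100110011001100
  ~a = 1111111100000000
  (~c | ~a) = 1111111111001100
  ~d = 1010101010101010
  (a & c) = 0000000000110011
  (~d & (a & c)) = 0000000000100010
  (b | d) = 0101111101011111
  ((b | d) & ~d) = 0000101000001010
  ((~d & (a & c)) & ((b | d) & ~d)) = 0000000000000010
  ((~c | ~a) | ((~d & (a & c)) & ((b | d) & ~d))) = 1111111111001110
  (a & ((~c | ~a) | ((~d & (a & c)) & ((b | d) & ~d)))) = 0000000011001110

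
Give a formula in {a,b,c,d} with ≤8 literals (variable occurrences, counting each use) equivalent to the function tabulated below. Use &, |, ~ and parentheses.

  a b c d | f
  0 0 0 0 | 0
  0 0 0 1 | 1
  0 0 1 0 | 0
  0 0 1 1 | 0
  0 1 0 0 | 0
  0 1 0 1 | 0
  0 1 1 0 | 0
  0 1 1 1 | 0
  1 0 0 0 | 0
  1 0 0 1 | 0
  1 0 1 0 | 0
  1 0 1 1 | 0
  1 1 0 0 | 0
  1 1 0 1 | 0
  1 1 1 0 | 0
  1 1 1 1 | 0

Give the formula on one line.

  (b | d) = 0101111101011111
  ~b = 1111000011110000
  ~a = 1111111100000000
  (~b & ~a) = 1111000000000000
  ((b | d) & (~b & ~a)) = 0101000000000000
  ~c = 1100110011001100
  (~c & d) = 0100010001000100
  (((b | d) & (~b & ~a)) & (~c & d)) = 0100000000000000

(((b | d) & (~b & ~a)) & (~c & d))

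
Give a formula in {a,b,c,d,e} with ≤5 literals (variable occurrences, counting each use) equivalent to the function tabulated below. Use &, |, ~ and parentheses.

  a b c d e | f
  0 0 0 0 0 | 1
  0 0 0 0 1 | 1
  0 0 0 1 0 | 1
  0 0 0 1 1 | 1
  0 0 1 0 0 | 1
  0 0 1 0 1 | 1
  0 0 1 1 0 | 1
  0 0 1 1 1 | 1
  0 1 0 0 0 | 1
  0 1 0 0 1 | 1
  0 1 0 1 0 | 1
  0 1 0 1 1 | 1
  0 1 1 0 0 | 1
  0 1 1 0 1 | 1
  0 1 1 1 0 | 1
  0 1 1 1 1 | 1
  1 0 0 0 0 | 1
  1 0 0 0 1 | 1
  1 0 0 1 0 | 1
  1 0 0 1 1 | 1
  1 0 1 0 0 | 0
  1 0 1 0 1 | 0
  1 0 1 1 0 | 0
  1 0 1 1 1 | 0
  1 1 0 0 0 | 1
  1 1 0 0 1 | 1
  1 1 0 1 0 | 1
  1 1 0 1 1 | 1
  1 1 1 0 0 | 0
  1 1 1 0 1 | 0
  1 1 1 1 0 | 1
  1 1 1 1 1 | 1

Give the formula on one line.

  ~c = 11110000111100001111000011110000
  ~a = 11111111111111110000000000000000
  (~c | ~a) = 11111111111111111111000011110000
  (b & d) = 00000000001100110000000000110011
  ((~c | ~a) | (b & d)) = 11111111111111111111000011110011

((~c | ~a) | (b & d))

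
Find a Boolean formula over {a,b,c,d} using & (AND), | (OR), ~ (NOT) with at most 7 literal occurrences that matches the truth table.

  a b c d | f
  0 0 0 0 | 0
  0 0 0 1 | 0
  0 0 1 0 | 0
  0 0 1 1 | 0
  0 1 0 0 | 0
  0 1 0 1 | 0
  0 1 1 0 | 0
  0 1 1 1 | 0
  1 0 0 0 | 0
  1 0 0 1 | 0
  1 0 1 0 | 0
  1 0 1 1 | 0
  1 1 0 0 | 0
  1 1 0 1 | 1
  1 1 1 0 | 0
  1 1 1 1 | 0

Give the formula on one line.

((d & (a & ((~c | ~d) | ~b))) & b)

  ~c = 1100110011001100
  ~d = 1010101010101010
  (~c | ~d) = 1110111011101110
  ~b = 1111000011110000
  ((~c | ~d) | ~b) = 1111111011111110
  (a & ((~c | ~d) | ~b)) = 0000000011111110
  (d & (a & ((~c | ~d) | ~b))) = 0000000001010100
  ((d & (a & ((~c | ~d) | ~b))) & b) = 0000000000000100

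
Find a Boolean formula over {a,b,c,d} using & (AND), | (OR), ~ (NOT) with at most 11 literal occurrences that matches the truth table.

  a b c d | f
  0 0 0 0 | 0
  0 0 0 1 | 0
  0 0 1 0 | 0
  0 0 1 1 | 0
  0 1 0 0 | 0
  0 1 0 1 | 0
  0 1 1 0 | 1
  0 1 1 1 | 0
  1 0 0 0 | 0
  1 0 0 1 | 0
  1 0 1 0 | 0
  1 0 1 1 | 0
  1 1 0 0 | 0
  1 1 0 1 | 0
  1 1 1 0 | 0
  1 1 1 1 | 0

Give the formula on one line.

(((b & (~d | ~a)) & (~b | ~d)) & (~a & (c | a)))

  ~d = 1010101010101010
  ~a = 1111111100000000
  (~d | ~a) = 1111111110101010
  (b & (~d | ~a)) = 0000111100001010
  ~b = 1111000011110000
  (~b | ~d) = 1111101011111010
  ((b & (~d | ~a)) & (~b | ~d)) = 0000101000001010
  (c | a) = 0011001111111111
  (~a & (c | a)) = 0011001100000000
  (((b & (~d | ~a)) & (~b | ~d)) & (~a & (c | a))) = 0000001000000000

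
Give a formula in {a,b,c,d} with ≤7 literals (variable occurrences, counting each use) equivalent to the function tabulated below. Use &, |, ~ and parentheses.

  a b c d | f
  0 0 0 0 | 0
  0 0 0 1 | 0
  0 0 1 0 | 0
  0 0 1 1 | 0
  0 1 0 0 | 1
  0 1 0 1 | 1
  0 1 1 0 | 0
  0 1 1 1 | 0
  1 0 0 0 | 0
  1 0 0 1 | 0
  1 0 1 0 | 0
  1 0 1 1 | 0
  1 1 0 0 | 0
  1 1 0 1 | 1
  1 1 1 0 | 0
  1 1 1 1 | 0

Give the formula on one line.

(~c & (((~a | c) | d) & b))

  ~c = 1100110011001100
  ~a = 1111111100000000
  (~a | c) = 1111111100110011
  ((~a | c) | d) = 1111111101110111
  (((~a | c) | d) & b) = 0000111100000111
  (~c & (((~a | c) | d) & b)) = 0000110000000100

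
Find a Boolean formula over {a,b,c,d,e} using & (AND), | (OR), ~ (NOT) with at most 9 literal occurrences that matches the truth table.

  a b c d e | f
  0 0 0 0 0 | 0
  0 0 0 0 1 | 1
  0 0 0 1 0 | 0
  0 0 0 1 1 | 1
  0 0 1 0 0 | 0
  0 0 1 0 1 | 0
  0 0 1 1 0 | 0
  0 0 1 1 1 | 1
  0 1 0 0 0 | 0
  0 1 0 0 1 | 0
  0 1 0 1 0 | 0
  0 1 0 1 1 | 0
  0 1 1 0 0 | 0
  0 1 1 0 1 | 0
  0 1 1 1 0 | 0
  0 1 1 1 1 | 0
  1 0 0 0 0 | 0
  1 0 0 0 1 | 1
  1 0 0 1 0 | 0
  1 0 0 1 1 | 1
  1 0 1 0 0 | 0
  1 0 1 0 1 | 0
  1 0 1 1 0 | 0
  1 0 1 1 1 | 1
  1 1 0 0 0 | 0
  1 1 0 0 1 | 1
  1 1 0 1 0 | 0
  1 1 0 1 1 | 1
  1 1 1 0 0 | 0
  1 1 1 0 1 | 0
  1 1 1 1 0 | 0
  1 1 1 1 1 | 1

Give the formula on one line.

  ~a = 11111111111111110000000000000000
  (~a | e) = 11111111111111110101010101010101
  ~c = 11110000111100001111000011110000
  (d | ~c) = 11110011111100111111001111110011
  ~b = 11111111000000001111111100000000
  (e & ~b) = 01010101000000000101010100000000
  (a | (e & ~b)) = 01010101000000001111111111111111
  ((d | ~c) & (a | (e & ~b))) = 01010001000000001111001111110011
  ((~a | e) & ((d | ~c) & (a | (e & ~b)))) = 01010001000000000101000101010001

((~a | e) & ((d | ~c) & (a | (e & ~b))))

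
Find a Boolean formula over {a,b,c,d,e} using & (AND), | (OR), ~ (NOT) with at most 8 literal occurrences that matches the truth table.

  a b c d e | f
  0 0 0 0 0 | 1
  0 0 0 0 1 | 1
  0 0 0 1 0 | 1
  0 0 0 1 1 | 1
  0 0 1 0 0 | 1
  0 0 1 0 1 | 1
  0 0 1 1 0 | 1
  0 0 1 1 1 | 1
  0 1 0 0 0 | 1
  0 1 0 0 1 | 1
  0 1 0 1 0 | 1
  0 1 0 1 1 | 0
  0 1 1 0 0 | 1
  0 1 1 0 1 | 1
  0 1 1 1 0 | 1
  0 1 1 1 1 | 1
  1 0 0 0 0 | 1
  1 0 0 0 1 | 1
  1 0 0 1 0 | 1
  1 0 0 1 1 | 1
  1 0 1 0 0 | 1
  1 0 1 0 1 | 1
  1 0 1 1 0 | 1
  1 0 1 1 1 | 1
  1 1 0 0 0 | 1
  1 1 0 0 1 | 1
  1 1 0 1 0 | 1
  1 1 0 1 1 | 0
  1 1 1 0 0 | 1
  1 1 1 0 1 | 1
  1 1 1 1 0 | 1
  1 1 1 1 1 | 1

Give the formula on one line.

(((~c & ~b) | ((b & ~d) & e)) | (c | ~e))

  ~c = 11110000111100001111000011110000
  ~b = 11111111000000001111111100000000
  (~c & ~b) = 11110000000000001111000000000000
  ~d = 11001100110011001100110011001100
  (b & ~d) = 00000000110011000000000011001100
  ((b & ~d) & e) = 00000000010001000000000001000100
  ((~c & ~b) | ((b & ~d) & e)) = 11110000010001001111000001000100
  ~e = 10101010101010101010101010101010
  (c | ~e) = 10101111101011111010111110101111
  (((~c & ~b) | ((b & ~d) & e)) | (c | ~e)) = 11111111111011111111111111101111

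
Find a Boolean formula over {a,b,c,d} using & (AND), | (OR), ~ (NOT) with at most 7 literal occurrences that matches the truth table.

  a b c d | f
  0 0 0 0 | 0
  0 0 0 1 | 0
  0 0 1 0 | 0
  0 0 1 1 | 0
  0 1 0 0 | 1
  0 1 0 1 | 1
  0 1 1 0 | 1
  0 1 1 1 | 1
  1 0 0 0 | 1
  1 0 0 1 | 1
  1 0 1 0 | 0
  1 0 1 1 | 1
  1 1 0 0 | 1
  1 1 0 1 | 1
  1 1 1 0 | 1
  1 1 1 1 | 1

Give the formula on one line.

  (d & c) = 0001000100010001
  ((d & c) & a) = 0000000000010001
  (b | ((d & c) & a)) = 0000111100011111
  ~c = 1100110011001100
  (~c & a) = 0000000011001100
  (b | (~c & a)) = 0000111111001111
  ((b | ((d & c) & a)) | (b | (~c & a))) = 0000111111011111

((b | ((d & c) & a)) | (b | (~c & a)))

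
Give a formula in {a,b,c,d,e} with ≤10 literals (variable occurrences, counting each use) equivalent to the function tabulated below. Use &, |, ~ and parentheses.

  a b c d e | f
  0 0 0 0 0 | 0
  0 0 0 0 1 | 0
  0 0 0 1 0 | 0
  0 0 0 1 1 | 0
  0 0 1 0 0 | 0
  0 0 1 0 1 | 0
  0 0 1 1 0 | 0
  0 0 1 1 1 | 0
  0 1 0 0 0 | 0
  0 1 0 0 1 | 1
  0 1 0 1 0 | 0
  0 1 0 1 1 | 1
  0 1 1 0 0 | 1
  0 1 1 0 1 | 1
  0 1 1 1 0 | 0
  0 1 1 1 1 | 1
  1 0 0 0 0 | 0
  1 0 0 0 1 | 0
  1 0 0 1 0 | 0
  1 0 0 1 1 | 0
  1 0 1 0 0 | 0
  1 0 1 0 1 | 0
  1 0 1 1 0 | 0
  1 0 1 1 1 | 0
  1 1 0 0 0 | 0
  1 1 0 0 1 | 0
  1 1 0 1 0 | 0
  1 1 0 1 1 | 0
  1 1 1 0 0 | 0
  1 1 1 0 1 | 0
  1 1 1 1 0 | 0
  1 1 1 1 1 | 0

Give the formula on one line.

((e | (~d & c)) & ((~a | (~b & d)) & b))

  ~d = 11001100110011001100110011001100
  (~d & c) = 00001100000011000000110000001100
  (e | (~d & c)) = 01011101010111010101110101011101
  ~a = 11111111111111110000000000000000
  ~b = 11111111000000001111111100000000
  (~b & d) = 00110011000000000011001100000000
  (~a | (~b & d)) = 11111111111111110011001100000000
  ((~a | (~b & d)) & b) = 00000000111111110000000000000000
  ((e | (~d & c)) & ((~a | (~b & d)) & b)) = 00000000010111010000000000000000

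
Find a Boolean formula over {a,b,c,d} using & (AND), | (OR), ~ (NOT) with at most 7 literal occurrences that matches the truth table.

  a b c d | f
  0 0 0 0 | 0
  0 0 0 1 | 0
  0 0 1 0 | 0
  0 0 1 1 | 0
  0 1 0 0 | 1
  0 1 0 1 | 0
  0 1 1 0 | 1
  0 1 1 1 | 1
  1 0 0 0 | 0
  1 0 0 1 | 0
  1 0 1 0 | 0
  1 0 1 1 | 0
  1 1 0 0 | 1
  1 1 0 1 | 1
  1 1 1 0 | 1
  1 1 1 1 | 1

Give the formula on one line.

(b & (c | ((~d | a) & (~a | ~c))))

  ~d = 1010101010101010
  (~d | a) = 1010101011111111
  ~a = 1111111100000000
  ~c = 1100110011001100
  (~a | ~c) = 1111111111001100
  ((~d | a) & (~a | ~c)) = 1010101011001100
  (c | ((~d | a) & (~a | ~c))) = 1011101111111111
  (b & (c | ((~d | a) & (~a | ~c)))) = 0000101100001111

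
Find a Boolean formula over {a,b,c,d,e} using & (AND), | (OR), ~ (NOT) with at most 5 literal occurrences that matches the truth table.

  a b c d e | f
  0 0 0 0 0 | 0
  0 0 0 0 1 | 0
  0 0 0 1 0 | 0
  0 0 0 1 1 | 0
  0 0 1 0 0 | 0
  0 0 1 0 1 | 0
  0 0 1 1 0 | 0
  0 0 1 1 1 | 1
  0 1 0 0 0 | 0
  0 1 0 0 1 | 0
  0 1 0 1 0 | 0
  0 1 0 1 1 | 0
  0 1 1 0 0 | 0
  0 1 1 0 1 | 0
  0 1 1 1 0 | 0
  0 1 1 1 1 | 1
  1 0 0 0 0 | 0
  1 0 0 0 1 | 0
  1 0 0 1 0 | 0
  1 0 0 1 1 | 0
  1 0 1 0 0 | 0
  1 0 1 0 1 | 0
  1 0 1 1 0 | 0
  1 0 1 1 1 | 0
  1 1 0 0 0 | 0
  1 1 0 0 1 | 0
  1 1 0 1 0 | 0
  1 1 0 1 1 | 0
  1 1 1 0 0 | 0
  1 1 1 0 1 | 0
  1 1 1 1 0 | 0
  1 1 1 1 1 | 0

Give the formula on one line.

((d & ~a) & (c & e))

  ~a = 11111111111111110000000000000000
  (d & ~a) = 00110011001100110000000000000000
  (c & e) = 00000101000001010000010100000101
  ((d & ~a) & (c & e)) = 00000001000000010000000000000000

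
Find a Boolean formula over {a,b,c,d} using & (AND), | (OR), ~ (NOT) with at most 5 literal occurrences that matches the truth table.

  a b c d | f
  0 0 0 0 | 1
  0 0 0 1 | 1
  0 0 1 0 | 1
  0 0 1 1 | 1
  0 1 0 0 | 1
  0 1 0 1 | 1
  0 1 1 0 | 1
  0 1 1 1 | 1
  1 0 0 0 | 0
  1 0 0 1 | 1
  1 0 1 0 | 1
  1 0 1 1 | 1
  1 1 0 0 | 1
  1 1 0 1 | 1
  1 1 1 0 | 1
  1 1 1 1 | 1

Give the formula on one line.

(((~a | c) | b) | (d | c))

  ~a = 1111111100000000
  (~a | c) = 1111111100110011
  ((~a | c) | b) = 1111111100111111
  (d | c) = 0111011101110111
  (((~a | c) | b) | (d | c)) = 1111111101111111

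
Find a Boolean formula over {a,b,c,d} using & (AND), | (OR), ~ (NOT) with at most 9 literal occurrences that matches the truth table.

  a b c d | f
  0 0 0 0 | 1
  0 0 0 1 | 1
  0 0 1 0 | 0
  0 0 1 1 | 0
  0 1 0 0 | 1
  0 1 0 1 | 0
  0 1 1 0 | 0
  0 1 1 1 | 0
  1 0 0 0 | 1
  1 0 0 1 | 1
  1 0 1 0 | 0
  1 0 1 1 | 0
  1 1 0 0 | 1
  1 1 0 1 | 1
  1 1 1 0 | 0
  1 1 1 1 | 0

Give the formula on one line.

(~c & (((a | ~d) | ~b) | ((~a & (a | c)) & d)))

  ~c = 1100110011001100
  ~d = 1010101010101010
  (a | ~d) = 1010101011111111
  ~b = 1111000011110000
  ((a | ~d) | ~b) = 1111101011111111
  ~a = 1111111100000000
  (a | c) = 0011001111111111
  (~a & (a | c)) = 0011001100000000
  ((~a & (a | c)) & d) = 0001000100000000
  (((a | ~d) | ~b) | ((~a & (a | c)) & d)) = 1111101111111111
  (~c & (((a | ~d) | ~b) | ((~a & (a | c)) & d))) = 1100100011001100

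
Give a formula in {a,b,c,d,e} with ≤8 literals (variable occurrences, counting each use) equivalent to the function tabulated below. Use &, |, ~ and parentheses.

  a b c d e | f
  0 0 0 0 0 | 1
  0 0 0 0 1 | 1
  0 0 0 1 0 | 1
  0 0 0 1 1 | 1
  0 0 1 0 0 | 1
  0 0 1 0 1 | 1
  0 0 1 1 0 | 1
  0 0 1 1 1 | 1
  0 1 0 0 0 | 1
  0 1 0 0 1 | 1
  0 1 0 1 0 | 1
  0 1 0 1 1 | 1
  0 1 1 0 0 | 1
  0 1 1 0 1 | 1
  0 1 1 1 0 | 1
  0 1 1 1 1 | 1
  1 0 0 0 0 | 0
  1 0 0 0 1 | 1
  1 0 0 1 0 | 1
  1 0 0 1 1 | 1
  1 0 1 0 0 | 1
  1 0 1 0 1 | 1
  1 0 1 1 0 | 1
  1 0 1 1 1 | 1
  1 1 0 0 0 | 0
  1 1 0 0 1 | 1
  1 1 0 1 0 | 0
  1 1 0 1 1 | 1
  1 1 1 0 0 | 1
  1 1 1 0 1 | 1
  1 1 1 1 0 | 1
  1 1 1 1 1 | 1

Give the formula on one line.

  ~a = 11111111111111110000000000000000
  (e | c) = 01011111010111110101111101011111
  (~a | (e | c)) = 11111111111111110101111101011111
  (e | d) = 01110111011101110111011101110111
  ~b = 11111111000000001111111100000000
  ((e | d) & ~b) = 01110111000000000111011100000000
  ((~a | (e | c)) | ((e | d) & ~b)) = 11111111111111110111111101011111

((~a | (e | c)) | ((e | d) & ~b))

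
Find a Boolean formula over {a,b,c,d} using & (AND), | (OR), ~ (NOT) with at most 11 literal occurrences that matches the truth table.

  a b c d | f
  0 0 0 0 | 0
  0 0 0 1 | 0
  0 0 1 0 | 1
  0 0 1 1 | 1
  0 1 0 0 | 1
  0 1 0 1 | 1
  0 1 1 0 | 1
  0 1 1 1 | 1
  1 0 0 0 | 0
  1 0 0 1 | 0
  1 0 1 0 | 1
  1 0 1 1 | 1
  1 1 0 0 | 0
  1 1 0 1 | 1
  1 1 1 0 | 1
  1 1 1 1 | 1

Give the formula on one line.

  ~d = 1010101010101010
  ~a = 1111111100000000
  (~d | ~a) = 1111111110101010
  ((~d | ~a) & c) = 0011001100100010
  (d | ~a) = 1111111101010101
  ~c = 1100110011001100
  (~c & b) = 0000110000001100
  ((~c & b) | c) = 0011111100111111
  ((d | ~a) & ((~c & b) | c)) = 0011111100010101
  (((~d | ~a) & c) | ((d | ~a) & ((~c & b) | c))) = 0011111100110111

(((~d | ~a) & c) | ((d | ~a) & ((~c & b) | c)))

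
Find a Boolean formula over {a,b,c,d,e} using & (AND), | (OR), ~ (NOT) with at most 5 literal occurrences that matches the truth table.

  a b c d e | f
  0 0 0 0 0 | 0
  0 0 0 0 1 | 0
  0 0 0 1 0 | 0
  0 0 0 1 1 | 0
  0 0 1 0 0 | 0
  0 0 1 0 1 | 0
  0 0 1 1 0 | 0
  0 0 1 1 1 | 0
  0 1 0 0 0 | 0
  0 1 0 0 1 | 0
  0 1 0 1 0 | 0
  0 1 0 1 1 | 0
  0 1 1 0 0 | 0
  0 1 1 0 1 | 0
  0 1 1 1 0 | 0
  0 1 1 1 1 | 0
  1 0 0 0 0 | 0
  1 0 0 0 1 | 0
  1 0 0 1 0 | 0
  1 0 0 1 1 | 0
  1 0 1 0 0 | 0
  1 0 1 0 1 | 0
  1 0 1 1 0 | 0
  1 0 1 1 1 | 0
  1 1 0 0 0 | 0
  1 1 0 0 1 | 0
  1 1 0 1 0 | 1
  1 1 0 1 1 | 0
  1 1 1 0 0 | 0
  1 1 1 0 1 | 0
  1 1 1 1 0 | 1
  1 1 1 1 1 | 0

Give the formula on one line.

  ~e = 10101010101010101010101010101010
  ~b = 11111111000000001111111100000000
  (d | ~b) = 11111111001100111111111100110011
  (~e & (d | ~b)) = 10101010001000101010101000100010
  (a & b) = 00000000000000000000000011111111
  ((~e & (d | ~b)) & (a & b)) = 00000000000000000000000000100010

((~e & (d | ~b)) & (a & b))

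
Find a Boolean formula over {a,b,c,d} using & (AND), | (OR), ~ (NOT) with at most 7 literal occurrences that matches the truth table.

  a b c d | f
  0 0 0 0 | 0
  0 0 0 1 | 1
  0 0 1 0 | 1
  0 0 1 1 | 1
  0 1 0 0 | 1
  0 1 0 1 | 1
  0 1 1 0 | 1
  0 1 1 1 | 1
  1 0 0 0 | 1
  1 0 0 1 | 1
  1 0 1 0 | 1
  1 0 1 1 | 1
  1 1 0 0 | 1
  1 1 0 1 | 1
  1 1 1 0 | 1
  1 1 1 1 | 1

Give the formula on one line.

  (b | c) = 0011111100111111
  ~a = 1111111100000000
  (d & ~a) = 0101010100000000
  ~d = 1010101010101010
  (~d & b) = 0000101000001010
  (a | (~d & b)) = 0000101011111111
  ((d & ~a) | (a | (~d & b))) = 0101111111111111
  ((b | c) | ((d & ~a) | (a | (~d & b)))) = 0111111111111111

((b | c) | ((d & ~a) | (a | (~d & b))))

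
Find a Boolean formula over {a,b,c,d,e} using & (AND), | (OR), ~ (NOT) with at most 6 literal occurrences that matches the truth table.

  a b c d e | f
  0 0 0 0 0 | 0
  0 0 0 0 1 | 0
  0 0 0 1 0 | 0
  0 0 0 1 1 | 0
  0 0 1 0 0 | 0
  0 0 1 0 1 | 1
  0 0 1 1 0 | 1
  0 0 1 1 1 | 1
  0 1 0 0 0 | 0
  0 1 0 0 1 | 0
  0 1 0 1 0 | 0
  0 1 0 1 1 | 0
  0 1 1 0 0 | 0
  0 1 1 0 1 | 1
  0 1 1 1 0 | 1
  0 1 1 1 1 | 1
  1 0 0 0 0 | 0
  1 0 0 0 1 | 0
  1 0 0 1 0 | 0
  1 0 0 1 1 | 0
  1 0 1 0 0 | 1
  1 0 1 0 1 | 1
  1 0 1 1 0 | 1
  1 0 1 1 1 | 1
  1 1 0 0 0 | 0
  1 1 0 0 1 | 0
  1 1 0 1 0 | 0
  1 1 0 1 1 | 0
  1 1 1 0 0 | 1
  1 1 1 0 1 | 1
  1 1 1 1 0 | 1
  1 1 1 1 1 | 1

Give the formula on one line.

  (d | a) = 00110011001100111111111111111111
  ~c = 11110000111100001111000011110000
  (e | ~c) = 11110101111101011111010111110101
  ((e | ~c) | d) = 11110111111101111111011111110111
  ((d | a) | ((e | ~c) | d)) = 11110111111101111111111111111111
  (c & ((d | a) | ((e | ~c) | d))) = 00000111000001110000111100001111

(c & ((d | a) | ((e | ~c) | d)))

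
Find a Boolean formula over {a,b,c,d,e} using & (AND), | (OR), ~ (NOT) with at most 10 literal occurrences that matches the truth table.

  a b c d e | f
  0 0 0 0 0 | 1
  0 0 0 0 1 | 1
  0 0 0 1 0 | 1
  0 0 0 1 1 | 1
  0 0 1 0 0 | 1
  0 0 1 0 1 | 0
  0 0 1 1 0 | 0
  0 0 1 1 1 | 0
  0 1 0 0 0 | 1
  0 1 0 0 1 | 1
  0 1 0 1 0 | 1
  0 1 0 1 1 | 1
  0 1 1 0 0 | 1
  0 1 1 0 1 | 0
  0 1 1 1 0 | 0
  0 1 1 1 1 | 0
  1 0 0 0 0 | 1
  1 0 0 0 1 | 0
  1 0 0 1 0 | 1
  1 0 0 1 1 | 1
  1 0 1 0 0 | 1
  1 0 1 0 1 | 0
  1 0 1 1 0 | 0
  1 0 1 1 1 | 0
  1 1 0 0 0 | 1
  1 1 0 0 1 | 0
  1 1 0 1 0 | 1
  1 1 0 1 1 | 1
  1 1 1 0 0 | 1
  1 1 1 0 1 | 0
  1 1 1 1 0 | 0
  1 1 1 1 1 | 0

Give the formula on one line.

  ~e = 10101010101010101010101010101010
  ~d = 11001100110011001100110011001100
  (~e & ~d) = 10001000100010001000100010001000
  (d | (~e & ~d)) = 10111011101110111011101110111011
  ~a = 11111111111111110000000000000000
  ((d | (~e & ~d)) | ~a) = 11111111111111111011101110111011
  ~c = 11110000111100001111000011110000
  (((d | (~e & ~d)) | ~a) & ~c) = 11110000111100001011000010110000
  ((~e & ~d) | (((d | (~e & ~d)) | ~a) & ~c)) = 11111000111110001011100010111000

((~e & ~d) | (((d | (~e & ~d)) | ~a) & ~c))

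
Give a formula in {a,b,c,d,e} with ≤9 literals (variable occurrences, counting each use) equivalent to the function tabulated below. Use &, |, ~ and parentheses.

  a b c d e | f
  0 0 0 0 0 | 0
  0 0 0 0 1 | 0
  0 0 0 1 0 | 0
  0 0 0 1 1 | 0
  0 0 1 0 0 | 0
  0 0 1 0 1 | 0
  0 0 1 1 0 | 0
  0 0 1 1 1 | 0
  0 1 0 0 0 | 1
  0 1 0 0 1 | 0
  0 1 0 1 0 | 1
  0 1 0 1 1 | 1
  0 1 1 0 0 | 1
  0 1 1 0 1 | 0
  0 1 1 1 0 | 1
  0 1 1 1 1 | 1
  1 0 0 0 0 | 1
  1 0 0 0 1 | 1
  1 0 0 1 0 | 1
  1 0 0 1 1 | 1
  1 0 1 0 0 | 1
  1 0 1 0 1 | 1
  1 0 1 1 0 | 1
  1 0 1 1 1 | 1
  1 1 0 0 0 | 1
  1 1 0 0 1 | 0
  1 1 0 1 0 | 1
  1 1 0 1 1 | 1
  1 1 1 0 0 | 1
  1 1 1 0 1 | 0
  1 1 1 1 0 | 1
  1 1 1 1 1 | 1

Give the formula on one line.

(((~b | ~e) | (b & d)) & (a | b))

  ~b = 11111111000000001111111100000000
  ~e = 10101010101010101010101010101010
  (~b | ~e) = 11111111101010101111111110101010
  (b & d) = 00000000001100110000000000110011
  ((~b | ~e) | (b & d)) = 11111111101110111111111110111011
  (a | b) = 00000000111111111111111111111111
  (((~b | ~e) | (b & d)) & (a | b)) = 00000000101110111111111110111011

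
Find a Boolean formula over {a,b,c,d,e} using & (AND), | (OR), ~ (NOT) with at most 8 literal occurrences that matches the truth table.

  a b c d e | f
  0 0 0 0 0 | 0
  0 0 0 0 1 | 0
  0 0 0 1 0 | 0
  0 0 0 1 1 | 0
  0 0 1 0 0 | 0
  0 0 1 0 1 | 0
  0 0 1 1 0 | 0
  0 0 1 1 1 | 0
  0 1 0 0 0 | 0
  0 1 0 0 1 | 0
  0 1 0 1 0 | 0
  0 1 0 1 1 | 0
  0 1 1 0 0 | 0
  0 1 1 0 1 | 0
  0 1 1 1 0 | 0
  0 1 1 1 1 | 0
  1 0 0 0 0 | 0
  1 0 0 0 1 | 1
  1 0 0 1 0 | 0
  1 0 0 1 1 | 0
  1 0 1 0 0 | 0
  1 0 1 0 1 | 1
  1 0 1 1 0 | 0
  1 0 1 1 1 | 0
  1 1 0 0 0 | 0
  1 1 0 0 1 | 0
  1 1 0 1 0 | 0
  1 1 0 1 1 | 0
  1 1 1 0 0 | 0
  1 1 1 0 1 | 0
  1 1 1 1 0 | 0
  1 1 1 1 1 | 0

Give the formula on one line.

  ~a = 11111111111111110000000000000000
  ~b = 11111111000000001111111100000000
  (~a | ~b) = 11111111111111111111111100000000
  (e & a) = 00000000000000000101010101010101
  ~d = 11001100110011001100110011001100
  ((e & a) & ~d) = 00000000000000000100010001000100
  ((~a | ~b) & ((e & a) & ~d)) = 00000000000000000100010000000000

((~a | ~b) & ((e & a) & ~d))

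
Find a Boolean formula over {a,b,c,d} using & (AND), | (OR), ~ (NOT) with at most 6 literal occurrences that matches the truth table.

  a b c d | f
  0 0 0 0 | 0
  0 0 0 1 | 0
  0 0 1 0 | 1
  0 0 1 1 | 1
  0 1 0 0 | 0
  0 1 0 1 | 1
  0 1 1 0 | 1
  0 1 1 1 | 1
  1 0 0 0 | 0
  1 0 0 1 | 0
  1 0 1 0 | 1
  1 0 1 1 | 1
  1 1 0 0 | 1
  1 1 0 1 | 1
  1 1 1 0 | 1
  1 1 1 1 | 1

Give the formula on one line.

  ~b = 1111000011110000
  (~b & c) = 0011000000110000
  (b | (~b & c)) = 0011111100111111
  (c | d) = 0111011101110111
  (a | (c | d)) = 0111011111111111
  ((b | (~b & c)) & (a | (c | d))) = 0011011100111111

((b | (~b & c)) & (a | (c | d)))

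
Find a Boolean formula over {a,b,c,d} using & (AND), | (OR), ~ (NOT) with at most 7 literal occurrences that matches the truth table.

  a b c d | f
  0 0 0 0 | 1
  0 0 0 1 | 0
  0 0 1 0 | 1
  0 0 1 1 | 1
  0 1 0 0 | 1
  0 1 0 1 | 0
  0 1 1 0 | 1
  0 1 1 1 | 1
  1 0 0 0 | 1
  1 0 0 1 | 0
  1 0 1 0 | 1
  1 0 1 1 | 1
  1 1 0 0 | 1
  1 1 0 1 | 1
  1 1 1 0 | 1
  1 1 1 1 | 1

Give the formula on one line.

(c | (((a & b) | ~d) & ((~b | ~a) | ~c)))

  (a & b) = 0000000000001111
  ~d = 1010101010101010
  ((a & b) | ~d) = 1010101010101111
  ~b = 1111000011110000
  ~a = 1111111100000000
  (~b | ~a) = 1111111111110000
  ~c = 1100110011001100
  ((~b | ~a) | ~c) = 1111111111111100
  (((a & b) | ~d) & ((~b | ~a) | ~c)) = 1010101010101100
  (c | (((a & b) | ~d) & ((~b | ~a) | ~c))) = 1011101110111111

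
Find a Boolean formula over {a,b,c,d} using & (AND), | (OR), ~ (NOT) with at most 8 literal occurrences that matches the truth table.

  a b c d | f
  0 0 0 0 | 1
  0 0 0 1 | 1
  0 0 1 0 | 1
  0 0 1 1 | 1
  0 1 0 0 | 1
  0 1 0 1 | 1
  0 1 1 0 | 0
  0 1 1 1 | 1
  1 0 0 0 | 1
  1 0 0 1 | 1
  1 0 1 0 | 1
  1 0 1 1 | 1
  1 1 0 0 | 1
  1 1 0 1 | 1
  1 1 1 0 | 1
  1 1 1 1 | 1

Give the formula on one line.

  (a & b) = 0000000000001111
  ~c = 1100110011001100
  ~b = 1111000011110000
  (~c | ~b) = 1111110011111100
  ((a & b) | (~c | ~b)) = 1111110011111111
  (d | ((a & b) | (~c | ~b))) = 1111110111111111

(d | ((a & b) | (~c | ~b)))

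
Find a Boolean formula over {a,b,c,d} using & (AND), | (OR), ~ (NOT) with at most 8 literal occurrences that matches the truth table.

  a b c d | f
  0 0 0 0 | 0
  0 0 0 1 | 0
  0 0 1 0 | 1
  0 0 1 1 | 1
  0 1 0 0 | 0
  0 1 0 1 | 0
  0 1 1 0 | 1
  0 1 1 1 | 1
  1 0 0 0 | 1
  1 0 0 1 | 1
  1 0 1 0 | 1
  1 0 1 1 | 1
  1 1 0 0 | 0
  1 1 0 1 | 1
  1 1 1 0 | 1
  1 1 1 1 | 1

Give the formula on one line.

((c | a) & (((d | a) & ~b) | (d | c)))

  (c | a) = 0011001111111111
  (d | a) = 0101010111111111
  ~b = 1111000011110000
  ((d | a) & ~b) = 0101000011110000
  (d | c) = 0111011101110111
  (((d | a) & ~b) | (d | c)) = 0111011111110111
  ((c | a) & (((d | a) & ~b) | (d | c))) = 0011001111110111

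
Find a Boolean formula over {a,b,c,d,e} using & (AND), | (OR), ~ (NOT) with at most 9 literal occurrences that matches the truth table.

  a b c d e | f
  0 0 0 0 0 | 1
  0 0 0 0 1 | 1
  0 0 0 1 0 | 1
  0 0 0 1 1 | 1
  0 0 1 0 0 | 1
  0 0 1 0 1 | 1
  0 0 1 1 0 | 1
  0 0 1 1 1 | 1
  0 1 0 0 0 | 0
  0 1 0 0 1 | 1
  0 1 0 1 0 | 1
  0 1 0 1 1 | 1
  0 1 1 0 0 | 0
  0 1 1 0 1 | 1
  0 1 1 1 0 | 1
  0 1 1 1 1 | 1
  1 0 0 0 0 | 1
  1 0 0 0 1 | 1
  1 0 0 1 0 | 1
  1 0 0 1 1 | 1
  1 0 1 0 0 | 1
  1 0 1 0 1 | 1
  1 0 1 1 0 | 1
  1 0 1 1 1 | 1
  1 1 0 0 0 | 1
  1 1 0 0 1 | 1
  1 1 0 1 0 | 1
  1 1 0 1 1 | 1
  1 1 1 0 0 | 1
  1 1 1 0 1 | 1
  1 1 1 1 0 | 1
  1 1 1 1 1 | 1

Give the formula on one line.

  ~e = 10101010101010101010101010101010
  ~d = 11001100110011001100110011001100
  (~e | ~d) = 11101110111011101110111011101110
  ~b = 11111111000000001111111100000000
  (~b | d) = 11111111001100111111111100110011
  ((~e | ~d) & (~b | d)) = 11101110001000101110111000100010
  (((~e | ~d) & (~b | d)) | e) = 11111111011101111111111101110111
  ((((~e | ~d) & (~b | d)) | e) | a) = 11111111011101111111111111111111

((((~e | ~d) & (~b | d)) | e) | a)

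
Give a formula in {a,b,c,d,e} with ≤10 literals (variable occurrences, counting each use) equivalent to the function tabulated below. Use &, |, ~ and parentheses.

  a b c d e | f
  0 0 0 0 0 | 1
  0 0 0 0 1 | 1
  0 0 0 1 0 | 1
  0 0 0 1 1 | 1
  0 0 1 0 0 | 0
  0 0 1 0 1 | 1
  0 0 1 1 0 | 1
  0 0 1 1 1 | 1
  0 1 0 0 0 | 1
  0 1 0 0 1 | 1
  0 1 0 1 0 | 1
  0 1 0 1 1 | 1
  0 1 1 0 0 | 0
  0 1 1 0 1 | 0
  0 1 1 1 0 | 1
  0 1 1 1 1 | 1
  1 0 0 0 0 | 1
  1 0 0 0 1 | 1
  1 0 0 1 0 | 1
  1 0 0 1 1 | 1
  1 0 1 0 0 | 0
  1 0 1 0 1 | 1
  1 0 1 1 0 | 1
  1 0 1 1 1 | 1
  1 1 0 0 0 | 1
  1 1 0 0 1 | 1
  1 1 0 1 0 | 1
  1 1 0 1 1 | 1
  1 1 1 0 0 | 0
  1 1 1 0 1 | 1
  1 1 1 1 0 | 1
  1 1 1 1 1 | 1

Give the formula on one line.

(((~c | ((a & e) & c)) | (e & ~b)) | (c & d))

  ~c = 11110000111100001111000011110000
  (a & e) = 00000000000000000101010101010101
  ((a & e) & c) = 00000000000000000000010100000101
  (~c | ((a & e) & c)) = 11110000111100001111010111110101
  ~b = 11111111000000001111111100000000
  (e & ~b) = 01010101000000000101010100000000
  ((~c | ((a & e) & c)) | (e & ~b)) = 11110101111100001111010111110101
  (c & d) = 00000011000000110000001100000011
  (((~c | ((a & e) & c)) | (e & ~b)) | (c & d)) = 11110111111100111111011111110111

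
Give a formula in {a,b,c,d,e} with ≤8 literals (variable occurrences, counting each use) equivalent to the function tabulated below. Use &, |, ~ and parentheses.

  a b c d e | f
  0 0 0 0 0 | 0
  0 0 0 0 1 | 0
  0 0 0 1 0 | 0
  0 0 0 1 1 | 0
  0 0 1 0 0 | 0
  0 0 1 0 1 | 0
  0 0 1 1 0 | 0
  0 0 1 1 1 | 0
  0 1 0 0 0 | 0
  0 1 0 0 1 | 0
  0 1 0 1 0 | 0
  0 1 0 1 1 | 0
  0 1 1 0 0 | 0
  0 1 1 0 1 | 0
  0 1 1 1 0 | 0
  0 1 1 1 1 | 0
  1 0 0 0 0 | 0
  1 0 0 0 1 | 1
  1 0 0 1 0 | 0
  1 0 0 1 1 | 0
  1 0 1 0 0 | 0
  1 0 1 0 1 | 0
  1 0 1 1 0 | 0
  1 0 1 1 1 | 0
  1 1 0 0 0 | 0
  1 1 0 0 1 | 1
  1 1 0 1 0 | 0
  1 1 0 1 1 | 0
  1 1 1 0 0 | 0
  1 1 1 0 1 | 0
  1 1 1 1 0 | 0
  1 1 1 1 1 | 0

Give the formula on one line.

  ~d = 11001100110011001100110011001100
  ~c = 11110000111100001111000011110000
  ~e = 10101010101010101010101010101010
  (~c | ~e) = 11111010111110101111101011111010
  (~d & (~c | ~e)) = 11001000110010001100100011001000
  ((~d & (~c | ~e)) & a) = 00000000000000001100100011001000
  ~a = 11111111111111110000000000000000
  (~a | e) = 11111111111111110101010101010101
  (((~d & (~c | ~e)) & a) & (~a | e)) = 00000000000000000100000001000000

(((~d & (~c | ~e)) & a) & (~a | e))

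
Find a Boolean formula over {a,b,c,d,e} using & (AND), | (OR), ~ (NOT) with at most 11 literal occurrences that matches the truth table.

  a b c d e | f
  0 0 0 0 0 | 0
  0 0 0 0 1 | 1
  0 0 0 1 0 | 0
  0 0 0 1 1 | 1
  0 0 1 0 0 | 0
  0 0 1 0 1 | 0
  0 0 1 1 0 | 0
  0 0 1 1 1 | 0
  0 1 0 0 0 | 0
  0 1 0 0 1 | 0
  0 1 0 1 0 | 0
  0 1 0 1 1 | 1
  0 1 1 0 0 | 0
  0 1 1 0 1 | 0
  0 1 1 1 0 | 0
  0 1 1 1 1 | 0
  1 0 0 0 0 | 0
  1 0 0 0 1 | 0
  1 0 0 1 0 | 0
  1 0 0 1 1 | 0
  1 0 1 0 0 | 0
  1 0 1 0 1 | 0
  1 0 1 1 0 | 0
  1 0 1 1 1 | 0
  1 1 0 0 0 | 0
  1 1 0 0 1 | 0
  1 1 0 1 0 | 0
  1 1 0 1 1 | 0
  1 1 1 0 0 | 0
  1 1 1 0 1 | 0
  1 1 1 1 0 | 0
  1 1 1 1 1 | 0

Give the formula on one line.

  (d & b) = 00000000001100110000000000110011
  ~b = 11111111000000001111111100000000
  ((d & b) | ~b) = 11111111001100111111111100110011
  ~a = 11111111111111110000000000000000
  (((d & b) | ~b) & ~a) = 11111111001100110000000000000000
  (b | e) = 01010101111111110101010111111111
  ((((d & b) | ~b) & ~a) & (b | e)) = 01010101001100110000000000000000
  ~c = 11110000111100001111000011110000
  (~c & e) = 01010000010100000101000001010000
  (((((d & b) | ~b) & ~a) & (b | e)) & (~c & e)) = 01010000000100000000000000000000

(((((d & b) | ~b) & ~a) & (b | e)) & (~c & e))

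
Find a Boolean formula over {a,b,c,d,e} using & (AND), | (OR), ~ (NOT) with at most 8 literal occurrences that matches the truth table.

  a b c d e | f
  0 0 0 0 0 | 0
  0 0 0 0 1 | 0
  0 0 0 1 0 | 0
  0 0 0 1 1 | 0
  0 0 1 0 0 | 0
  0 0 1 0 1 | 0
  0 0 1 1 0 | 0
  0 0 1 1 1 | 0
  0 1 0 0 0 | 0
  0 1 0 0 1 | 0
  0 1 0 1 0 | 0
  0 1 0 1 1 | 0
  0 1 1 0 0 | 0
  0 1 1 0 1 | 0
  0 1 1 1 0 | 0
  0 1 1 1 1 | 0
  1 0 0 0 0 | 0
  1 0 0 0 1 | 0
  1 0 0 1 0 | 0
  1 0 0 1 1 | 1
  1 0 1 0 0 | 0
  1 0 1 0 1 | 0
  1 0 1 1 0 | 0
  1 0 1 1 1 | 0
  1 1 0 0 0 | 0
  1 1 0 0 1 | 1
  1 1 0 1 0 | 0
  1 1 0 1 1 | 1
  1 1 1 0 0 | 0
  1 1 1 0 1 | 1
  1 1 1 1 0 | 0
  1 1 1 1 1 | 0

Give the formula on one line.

  ~c = 11110000111100001111000011110000
  ~d = 11001100110011001100110011001100
  (~c | ~d) = 11111100111111001111110011111100
  ((~c | ~d) & a) = 00000000000000001111110011111100
  (b | d) = 00110011111111110011001111111111
  (c | e) = 01011111010111110101111101011111
  ((b | d) & (c | e)) = 00010011010111110001001101011111
  (((b | d) & (c | e)) & e) = 00010001010101010001000101010101
  (((~c | ~d) & a) & (((b | d) & (c | e)) & e)) = 00000000000000000001000001010100

(((~c | ~d) & a) & (((b | d) & (c | e)) & e))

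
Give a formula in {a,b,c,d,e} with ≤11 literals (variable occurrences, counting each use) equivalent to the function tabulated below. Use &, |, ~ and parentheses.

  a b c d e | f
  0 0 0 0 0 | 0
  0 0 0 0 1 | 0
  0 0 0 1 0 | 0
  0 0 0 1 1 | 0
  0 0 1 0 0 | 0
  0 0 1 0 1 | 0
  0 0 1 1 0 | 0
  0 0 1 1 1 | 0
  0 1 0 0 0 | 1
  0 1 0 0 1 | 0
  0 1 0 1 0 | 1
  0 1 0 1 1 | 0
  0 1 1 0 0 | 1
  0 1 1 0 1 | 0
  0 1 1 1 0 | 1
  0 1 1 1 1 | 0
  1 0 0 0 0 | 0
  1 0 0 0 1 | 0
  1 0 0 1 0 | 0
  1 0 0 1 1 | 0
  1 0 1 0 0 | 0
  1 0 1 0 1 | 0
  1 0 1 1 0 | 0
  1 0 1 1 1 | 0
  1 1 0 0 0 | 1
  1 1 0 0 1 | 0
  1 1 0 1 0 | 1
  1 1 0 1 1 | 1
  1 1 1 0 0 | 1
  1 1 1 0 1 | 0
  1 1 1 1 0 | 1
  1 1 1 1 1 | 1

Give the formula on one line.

  (a & d) = 00000000000000000011001100110011
  (c | b) = 00001111111111110000111111111111
  ~e = 10101010101010101010101010101010
  ((c | b) & ~e) = 00001010101010100000101010101010
  ((a & d) | ((c | b) & ~e)) = 00001010101010100011101110111011
  (~e | a) = 10101010101010101111111111111111
  (b & (~e | a)) = 00000000101010100000000011111111
  (((a & d) | ((c | b) & ~e)) & (b & (~e | a))) = 00000000101010100000000010111011

(((a & d) | ((c | b) & ~e)) & (b & (~e | a)))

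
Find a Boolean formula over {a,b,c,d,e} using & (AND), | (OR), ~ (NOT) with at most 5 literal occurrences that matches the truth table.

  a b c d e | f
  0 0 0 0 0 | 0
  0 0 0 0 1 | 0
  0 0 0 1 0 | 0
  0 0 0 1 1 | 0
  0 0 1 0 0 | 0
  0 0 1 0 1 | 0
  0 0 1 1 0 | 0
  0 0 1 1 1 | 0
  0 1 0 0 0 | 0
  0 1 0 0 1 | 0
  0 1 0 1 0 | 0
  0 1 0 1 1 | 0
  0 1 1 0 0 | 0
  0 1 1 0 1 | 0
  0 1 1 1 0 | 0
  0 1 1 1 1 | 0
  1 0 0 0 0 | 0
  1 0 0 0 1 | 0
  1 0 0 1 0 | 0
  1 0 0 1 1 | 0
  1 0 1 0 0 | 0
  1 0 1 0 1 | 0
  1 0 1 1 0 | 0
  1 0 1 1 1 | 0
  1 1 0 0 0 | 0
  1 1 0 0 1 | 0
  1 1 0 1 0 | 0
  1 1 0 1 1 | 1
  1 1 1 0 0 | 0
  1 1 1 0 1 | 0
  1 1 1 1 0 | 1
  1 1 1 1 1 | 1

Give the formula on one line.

(((c | e) & (b & d)) & a)

  (c | e) = 01011111010111110101111101011111
  (b & d) = 00000000001100110000000000110011
  ((c | e) & (b & d)) = 00000000000100110000000000010011
  (((c | e) & (b & d)) & a) = 00000000000000000000000000010011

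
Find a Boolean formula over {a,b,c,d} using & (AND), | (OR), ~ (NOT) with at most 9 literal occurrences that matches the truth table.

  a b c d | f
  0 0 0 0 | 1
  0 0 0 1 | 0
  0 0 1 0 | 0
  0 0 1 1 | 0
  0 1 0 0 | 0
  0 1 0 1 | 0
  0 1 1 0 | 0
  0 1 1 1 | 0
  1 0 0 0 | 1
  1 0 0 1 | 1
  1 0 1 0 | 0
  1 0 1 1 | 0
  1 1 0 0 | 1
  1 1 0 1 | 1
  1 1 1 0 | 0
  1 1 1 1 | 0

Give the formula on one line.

(((~c | d) | b) & ((~c & a) | (~d & ~b)))

  ~c = 1100110011001100
  (~c | d) = 1101110111011101
  ((~c | d) | b) = 1101111111011111
  (~c & a) = 0000000011001100
  ~d = 1010101010101010
  ~b = 1111000011110000
  (~d & ~b) = 1010000010100000
  ((~c & a) | (~d & ~b)) = 1010000011101100
  (((~c | d) | b) & ((~c & a) | (~d & ~b))) = 1000000011001100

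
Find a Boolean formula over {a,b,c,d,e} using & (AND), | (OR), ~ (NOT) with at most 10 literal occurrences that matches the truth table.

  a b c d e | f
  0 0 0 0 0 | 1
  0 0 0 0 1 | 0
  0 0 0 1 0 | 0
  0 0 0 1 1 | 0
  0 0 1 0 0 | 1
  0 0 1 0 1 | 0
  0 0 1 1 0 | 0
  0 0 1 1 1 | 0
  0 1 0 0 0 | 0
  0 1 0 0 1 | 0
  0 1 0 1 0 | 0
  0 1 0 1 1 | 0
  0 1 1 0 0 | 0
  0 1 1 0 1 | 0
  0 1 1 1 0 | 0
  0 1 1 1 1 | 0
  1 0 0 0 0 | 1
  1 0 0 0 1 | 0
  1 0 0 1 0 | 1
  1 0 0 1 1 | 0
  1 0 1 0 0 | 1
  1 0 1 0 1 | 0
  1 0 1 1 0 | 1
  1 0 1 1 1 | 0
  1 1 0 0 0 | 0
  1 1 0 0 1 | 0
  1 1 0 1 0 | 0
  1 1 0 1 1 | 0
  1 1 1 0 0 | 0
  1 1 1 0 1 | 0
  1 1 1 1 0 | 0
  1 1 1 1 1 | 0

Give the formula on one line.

  ~b = 11111111000000001111111100000000
  ~e = 10101010101010101010101010101010
  (~b & ~e) = 10101010000000001010101000000000
  ~d = 11001100110011001100110011001100
  (~e & b) = 00000000101010100000000010101010
  (~d | (~e & b)) = 11001100111011101100110011101110
  ((~d | (~e & b)) | a) = 11001100111011101111111111111111
  (((~d | (~e & b)) | a) | b) = 11001100111111111111111111111111
  ((~b & ~e) & (((~d | (~e & b)) | a) | b)) = 10001000000000001010101000000000

((~b & ~e) & (((~d | (~e & b)) | a) | b))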